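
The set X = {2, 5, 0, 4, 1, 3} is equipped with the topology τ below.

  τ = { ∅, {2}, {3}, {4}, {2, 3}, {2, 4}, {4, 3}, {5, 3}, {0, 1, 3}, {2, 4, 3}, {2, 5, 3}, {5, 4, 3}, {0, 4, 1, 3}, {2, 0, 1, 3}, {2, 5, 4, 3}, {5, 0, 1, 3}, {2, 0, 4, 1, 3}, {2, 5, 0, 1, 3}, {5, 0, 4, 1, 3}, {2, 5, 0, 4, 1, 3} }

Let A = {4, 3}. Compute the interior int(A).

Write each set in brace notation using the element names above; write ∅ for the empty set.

{4, 3}

opens ⊆ A: ∅, {4}, {3}, {4, 3}; union → int = {4, 3}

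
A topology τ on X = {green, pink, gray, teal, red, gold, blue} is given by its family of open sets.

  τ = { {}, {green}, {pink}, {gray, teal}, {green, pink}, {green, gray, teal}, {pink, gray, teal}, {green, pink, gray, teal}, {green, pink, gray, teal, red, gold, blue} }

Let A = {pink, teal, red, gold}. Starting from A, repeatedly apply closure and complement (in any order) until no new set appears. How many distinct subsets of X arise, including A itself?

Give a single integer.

10

X∖A={green, gray, blue}, int(X∖A)={green}, hence cl(A)={pink, gray, teal, red, gold, blue}
Orbit (k=closure, c=complement):
  1. A     = {pink, teal, red, gold}
  2. kA    = {pink, gray, teal, red, gold, blue}
  3. cA    = {green, gray, blue}
  4. ckA   = {green}
  5. kcA   = {green, gray, teal, red, gold, blue}
  6. kckA  = {green, red, gold, blue}
  7. ckcA  = {pink}
  8. ckckA = {pink, gray, teal}
  9. kckcA = {pink, red, gold, blue}
  10. ckckcA = {green, gray, teal}
(closed under both — stop)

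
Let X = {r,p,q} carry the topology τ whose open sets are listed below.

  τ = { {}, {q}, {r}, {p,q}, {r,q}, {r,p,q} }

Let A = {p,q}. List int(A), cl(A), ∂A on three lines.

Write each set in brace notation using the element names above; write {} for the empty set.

int(A) = {p,q}
cl(A)  = {p,q}
∂A     = {}

open subsets of A: {}, {q}, {p,q}; so int(A) = {p,q}
closure: X∖int(X∖A) = X∖{r} = {p,q}
∂A = {p,q} minus {p,q} = {}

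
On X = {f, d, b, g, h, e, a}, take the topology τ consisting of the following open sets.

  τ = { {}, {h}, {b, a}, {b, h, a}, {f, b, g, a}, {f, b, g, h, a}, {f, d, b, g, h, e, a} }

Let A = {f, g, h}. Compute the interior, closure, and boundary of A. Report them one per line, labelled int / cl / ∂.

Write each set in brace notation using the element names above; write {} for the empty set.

int(A) = {h}
cl(A)  = {f, d, g, h, e}
∂A     = {f, d, g, e}

open subsets of A: {}, {h}; so int(A) = {h}
closure: X∖int(X∖A) = X∖{b, a} = {f, d, g, h, e}
∂A = {f, d, g, h, e} minus {h} = {f, d, g, e}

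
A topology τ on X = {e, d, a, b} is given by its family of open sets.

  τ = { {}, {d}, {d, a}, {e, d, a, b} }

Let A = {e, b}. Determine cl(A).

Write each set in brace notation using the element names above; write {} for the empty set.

complement {d, a}; its interior {d, a}; cl(A) = X∖{d, a} = {e, b}

{e, b}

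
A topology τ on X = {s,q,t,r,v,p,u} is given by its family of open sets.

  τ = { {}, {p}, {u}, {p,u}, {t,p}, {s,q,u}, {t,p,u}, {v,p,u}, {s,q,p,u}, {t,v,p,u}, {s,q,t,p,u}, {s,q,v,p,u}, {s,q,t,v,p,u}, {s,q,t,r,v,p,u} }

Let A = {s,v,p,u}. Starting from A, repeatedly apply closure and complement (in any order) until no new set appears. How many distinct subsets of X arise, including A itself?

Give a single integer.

6

complement {q,t,r}; its interior {}; cl(A) = X∖{} = {s,q,t,r,v,p,u}
With k = closure, c = complement:
  1. A     = {s,v,p,u}
  2. kA    = {s,q,t,r,v,p,u}
  3. cA    = {q,t,r}
  4. ckA   = {}
  5. kcA   = {s,q,t,r}
  6. ckcA  = {v,p,u}
k, c of each give nothing new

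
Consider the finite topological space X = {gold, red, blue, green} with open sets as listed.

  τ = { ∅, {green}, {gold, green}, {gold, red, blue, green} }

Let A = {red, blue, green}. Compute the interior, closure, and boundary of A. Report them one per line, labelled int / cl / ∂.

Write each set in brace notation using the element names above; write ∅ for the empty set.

int(A) = {green}
cl(A)  = {gold, red, blue, green}
∂A     = {gold, red, blue}

opens ⊆ A: ∅, {green}; union → int = {green}
complement {gold}; its interior ∅; cl(A) = X∖∅ = {gold, red, blue, green}
boundary = {gold, red, blue, green} ∖ {green} = {gold, red, blue}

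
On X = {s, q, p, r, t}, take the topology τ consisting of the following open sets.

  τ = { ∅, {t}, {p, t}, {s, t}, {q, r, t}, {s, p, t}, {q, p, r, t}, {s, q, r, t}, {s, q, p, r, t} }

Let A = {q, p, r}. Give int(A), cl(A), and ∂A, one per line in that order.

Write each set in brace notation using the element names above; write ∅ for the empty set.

int(A) = ∅
cl(A)  = {q, p, r}
∂A     = {q, p, r}

open subsets of A: ∅; so int(A) = ∅
closure: X∖int(X∖A) = X∖{s, t} = {q, p, r}
∂A = {q, p, r} minus ∅ = {q, p, r}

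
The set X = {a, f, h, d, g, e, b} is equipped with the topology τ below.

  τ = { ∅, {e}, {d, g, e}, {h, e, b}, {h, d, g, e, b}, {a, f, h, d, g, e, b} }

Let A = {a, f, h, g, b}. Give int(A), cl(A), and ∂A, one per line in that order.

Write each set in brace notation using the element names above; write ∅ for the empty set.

open subsets of A: ∅; so int(A) = ∅
closure: X∖int(X∖A) = X∖{e} = {a, f, h, d, g, b}
∂A = {a, f, h, d, g, b} minus ∅ = {a, f, h, d, g, b}

int(A) = ∅
cl(A)  = {a, f, h, d, g, b}
∂A     = {a, f, h, d, g, b}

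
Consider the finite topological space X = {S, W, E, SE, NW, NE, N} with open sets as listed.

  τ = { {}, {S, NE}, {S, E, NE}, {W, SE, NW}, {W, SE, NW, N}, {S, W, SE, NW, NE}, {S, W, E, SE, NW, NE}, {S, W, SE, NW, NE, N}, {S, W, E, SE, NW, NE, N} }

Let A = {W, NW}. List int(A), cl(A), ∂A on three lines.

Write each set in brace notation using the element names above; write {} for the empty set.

open subsets of A: {}; so int(A) = {}
closure: X∖int(X∖A) = X∖{S, E, NE} = {W, SE, NW, N}
∂A = {W, SE, NW, N} minus {} = {W, SE, NW, N}

int(A) = {}
cl(A)  = {W, SE, NW, N}
∂A     = {W, SE, NW, N}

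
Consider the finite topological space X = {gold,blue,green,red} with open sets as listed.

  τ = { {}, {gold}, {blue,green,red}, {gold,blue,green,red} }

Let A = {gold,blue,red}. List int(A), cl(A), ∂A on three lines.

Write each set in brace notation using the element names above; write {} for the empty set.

open subsets of A: {}, {gold}; so int(A) = {gold}
closure: X∖int(X∖A) = X∖{} = {gold,blue,green,red}
∂A = {gold,blue,green,red} minus {gold} = {blue,green,red}

int(A) = {gold}
cl(A)  = {gold,blue,green,red}
∂A     = {blue,green,red}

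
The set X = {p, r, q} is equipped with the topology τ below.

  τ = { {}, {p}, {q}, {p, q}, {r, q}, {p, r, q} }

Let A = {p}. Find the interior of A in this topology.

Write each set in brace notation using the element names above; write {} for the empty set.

opens ⊆ A: {}, {p}; union → int = {p}

{p}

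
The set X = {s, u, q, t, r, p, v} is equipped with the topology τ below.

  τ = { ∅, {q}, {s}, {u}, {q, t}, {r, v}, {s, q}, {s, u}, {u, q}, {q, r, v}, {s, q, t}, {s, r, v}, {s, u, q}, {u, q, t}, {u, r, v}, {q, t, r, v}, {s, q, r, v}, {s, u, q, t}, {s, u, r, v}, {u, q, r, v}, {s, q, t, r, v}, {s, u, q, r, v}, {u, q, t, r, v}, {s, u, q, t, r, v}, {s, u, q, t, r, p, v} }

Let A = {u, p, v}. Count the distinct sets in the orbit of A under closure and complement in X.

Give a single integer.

closure: X∖int(X∖A) = X∖{s, q, t} = {u, r, p, v}
Let k=closure and c=complement:
  1. A     = {u, p, v}
  2. kA    = {u, r, p, v}
  3. cA    = {s, q, t, r}
  4. ckA   = {s, q, t}
  5. kcA   = {s, q, t, r, p, v}
  6. kckA  = {s, q, t, p}
  7. ckcA  = {u}
  8. ckckA = {u, r, v}
  9. kckcA = {u, p}
  10. ckckcA = {s, q, t, r, v}
— saturated at 10

10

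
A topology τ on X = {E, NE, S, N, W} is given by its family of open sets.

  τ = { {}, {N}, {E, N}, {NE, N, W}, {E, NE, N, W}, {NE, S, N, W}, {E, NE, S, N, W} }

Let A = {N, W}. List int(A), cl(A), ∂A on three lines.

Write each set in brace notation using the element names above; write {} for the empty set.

U open, U⊆A: {}, {N}. int(A) = ⋃ = {N}
X∖A={E, NE, S}, int(X∖A)={}, hence cl(A)={E, NE, S, N, W}
∂A: remove int from cl → {E, NE, S, W}

int(A) = {N}
cl(A)  = {E, NE, S, N, W}
∂A     = {E, NE, S, W}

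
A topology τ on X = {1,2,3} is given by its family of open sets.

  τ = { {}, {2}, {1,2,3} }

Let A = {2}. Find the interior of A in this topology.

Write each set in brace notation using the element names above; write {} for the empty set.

{2}

open subsets of A: {}, {2}; so int(A) = {2}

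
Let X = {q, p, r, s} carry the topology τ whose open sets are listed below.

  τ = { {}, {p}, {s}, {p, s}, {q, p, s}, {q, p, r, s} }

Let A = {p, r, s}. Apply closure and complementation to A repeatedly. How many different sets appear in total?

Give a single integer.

6

closure: X∖int(X∖A) = X∖{} = {q, p, r, s}
Let k=closure and c=complement:
  1. A     = {p, r, s}
  2. kA    = {q, p, r, s}
  3. cA    = {q}
  4. ckA   = {}
  5. kcA   = {q, r}
  6. ckcA  = {p, s}
— saturated at 6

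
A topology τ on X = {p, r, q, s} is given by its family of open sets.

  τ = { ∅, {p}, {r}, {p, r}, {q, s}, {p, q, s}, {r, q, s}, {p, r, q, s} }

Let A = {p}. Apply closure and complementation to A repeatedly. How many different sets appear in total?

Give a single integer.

2

X∖A={r, q, s}, int(X∖A)={r, q, s}, hence cl(A)={p}
Orbit (k=closure, c=complement):
  1. A     = {p}
  2. cA    = {r, q, s}
(closed under both — stop)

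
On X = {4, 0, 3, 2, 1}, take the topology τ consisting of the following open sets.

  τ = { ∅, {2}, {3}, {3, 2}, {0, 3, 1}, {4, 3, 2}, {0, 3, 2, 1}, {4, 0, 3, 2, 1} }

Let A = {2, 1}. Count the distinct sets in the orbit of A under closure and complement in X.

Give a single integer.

cl via duality: int({4, 0, 3}) = {3}, so X∖{3} = {4, 0, 2, 1}
Write k for closure, c for complement:
  1. A     = {2, 1}
  2. kA    = {4, 0, 2, 1}
  3. cA    = {4, 0, 3}
  4. ckA   = {3}
  5. kcA   = {4, 0, 3, 1}
  6. ckcA  = {2}
  7. kckcA = {4, 2}
  8. ckckcA = {0, 3, 1}
applying k or c yields no new set

8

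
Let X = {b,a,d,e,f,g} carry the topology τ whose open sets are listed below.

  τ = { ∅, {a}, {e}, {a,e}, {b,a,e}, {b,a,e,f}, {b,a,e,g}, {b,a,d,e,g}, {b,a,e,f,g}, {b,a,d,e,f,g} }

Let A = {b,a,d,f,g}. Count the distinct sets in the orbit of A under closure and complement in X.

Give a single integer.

4

closure: X∖int(X∖A) = X∖{e} = {b,a,d,f,g}
Let k=closure and c=complement:
  1. A     = {b,a,d,f,g}
  2. cA    = {e}
  3. kcA   = {b,d,e,f,g}
  4. ckcA  = {a}
— saturated at 4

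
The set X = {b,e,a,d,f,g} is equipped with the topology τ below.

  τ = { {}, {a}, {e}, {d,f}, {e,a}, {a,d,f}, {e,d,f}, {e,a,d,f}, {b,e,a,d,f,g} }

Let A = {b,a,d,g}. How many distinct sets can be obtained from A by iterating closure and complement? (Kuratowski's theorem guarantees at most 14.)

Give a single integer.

X∖A={e,f}, int(X∖A)={e}, hence cl(A)={b,a,d,f,g}
Orbit (k=closure, c=complement):
  1. A     = {b,a,d,g}
  2. kA    = {b,a,d,f,g}
  3. cA    = {e,f}
  4. ckA   = {e}
  5. kcA   = {b,e,d,f,g}
  6. kckA  = {b,e,g}
  7. ckcA  = {a}
  8. ckckA = {a,d,f}
  9. kckcA = {b,a,g}
  10. ckckcA = {e,d,f}
(closed under both — stop)

10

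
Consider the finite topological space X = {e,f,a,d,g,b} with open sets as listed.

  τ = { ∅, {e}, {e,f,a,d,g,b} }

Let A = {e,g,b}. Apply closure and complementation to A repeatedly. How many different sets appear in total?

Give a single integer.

6

closure: X∖int(X∖A) = X∖∅ = {e,f,a,d,g,b}
Let k=closure and c=complement:
  1. A     = {e,g,b}
  2. kA    = {e,f,a,d,g,b}
  3. cA    = {f,a,d}
  4. ckA   = ∅
  5. kcA   = {f,a,d,g,b}
  6. ckcA  = {e}
— saturated at 6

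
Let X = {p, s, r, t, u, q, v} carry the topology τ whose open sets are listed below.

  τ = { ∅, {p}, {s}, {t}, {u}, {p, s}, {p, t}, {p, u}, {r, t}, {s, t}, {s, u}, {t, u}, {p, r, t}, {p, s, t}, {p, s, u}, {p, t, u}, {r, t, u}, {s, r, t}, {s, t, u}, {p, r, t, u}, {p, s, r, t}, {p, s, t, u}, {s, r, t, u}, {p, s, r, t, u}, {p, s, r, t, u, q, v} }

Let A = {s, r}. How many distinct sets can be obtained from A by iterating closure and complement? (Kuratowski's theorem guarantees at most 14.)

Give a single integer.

8

X∖A={p, t, u, q, v}, int(X∖A)={p, t, u}, hence cl(A)={s, r, q, v}
Orbit (k=closure, c=complement):
  1. A     = {s, r}
  2. kA    = {s, r, q, v}
  3. cA    = {p, t, u, q, v}
  4. ckA   = {p, t, u}
  5. kcA   = {p, r, t, u, q, v}
  6. ckcA  = {s}
  7. kckcA = {s, q, v}
  8. ckckcA = {p, r, t, u}
(closed under both — stop)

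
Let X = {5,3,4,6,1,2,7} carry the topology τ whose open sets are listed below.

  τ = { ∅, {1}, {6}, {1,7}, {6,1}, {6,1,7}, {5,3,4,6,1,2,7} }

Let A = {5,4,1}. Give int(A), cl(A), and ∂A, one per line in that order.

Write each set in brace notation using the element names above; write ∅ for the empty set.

int(A) = {1}
cl(A)  = {5,3,4,1,2,7}
∂A     = {5,3,4,2,7}

interior: largest open inside A is {1} (from ∅, {1})
cl via duality: int({3,6,2,7}) = {6}, so X∖{6} = {5,3,4,1,2,7}
cl∖int = {5,3,4,2,7}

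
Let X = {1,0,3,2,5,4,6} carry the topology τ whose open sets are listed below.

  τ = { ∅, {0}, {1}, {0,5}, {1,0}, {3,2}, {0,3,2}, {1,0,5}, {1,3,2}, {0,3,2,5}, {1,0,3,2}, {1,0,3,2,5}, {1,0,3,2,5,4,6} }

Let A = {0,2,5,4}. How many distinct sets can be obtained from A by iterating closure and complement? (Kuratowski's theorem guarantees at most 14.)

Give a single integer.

10

complement {1,3,6}; its interior {1}; cl(A) = X∖{1} = {0,3,2,5,4,6}
With k = closure, c = complement:
  1. A     = {0,2,5,4}
  2. kA    = {0,3,2,5,4,6}
  3. cA    = {1,3,6}
  4. ckA   = {1}
  5. kcA   = {1,3,2,4,6}
  6. kckA  = {1,4,6}
  7. ckcA  = {0,5}
  8. ckckA = {0,3,2,5}
  9. kckcA = {0,5,4,6}
  10. ckckcA = {1,3,2}
k, c of each give nothing new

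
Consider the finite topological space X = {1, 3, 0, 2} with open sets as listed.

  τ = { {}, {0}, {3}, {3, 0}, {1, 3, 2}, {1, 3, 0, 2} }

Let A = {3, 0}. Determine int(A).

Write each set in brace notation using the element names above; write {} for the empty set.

{3, 0}

opens ⊆ A: {}, {0}, {3}, {3, 0}; union → int = {3, 0}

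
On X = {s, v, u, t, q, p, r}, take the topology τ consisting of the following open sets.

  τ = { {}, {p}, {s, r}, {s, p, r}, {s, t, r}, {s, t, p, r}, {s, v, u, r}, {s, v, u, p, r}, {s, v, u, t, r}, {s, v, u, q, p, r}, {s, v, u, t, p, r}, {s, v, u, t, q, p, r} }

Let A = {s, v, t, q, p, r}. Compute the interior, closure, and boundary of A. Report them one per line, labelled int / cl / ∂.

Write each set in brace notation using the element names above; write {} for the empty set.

interior: largest open inside A is {s, t, p, r} (from {}, {p}, {s, r}, {s, p, r}, {s, t, r}, {s, t, p, r})
cl via duality: int({u}) = {}, so X∖{} = {s, v, u, t, q, p, r}
cl∖int = {v, u, q}

int(A) = {s, t, p, r}
cl(A)  = {s, v, u, t, q, p, r}
∂A     = {v, u, q}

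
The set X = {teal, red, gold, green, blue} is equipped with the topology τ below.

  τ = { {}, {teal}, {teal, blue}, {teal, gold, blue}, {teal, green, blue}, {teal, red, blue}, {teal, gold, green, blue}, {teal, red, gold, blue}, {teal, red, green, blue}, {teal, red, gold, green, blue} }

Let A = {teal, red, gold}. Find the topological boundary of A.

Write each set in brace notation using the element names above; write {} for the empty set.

{red, gold, green, blue}

opens ⊆ A: {}, {teal}; union → int = {teal}
complement {green, blue}; its interior {}; cl(A) = X∖{} = {teal, red, gold, green, blue}
boundary = {teal, red, gold, green, blue} ∖ {teal} = {red, gold, green, blue}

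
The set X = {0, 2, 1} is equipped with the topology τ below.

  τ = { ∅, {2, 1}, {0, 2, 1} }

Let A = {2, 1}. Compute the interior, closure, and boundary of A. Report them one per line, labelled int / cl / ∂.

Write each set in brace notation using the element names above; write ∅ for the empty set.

int(A) = {2, 1}
cl(A)  = {0, 2, 1}
∂A     = {0}

opens ⊆ A: ∅, {2, 1}; union → int = {2, 1}
complement {0}; its interior ∅; cl(A) = X∖∅ = {0, 2, 1}
boundary = {0, 2, 1} ∖ {2, 1} = {0}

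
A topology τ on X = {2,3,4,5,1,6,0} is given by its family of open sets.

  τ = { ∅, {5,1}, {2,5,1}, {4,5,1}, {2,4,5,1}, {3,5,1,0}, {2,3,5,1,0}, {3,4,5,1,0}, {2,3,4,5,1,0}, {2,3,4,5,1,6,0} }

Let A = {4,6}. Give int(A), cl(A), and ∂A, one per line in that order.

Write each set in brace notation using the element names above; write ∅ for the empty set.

int(A) = ∅
cl(A)  = {4,6}
∂A     = {4,6}

interior: largest open inside A is ∅ (from ∅)
cl via duality: int({2,3,5,1,0}) = {2,3,5,1,0}, so X∖{2,3,5,1,0} = {4,6}
cl∖int = {4,6}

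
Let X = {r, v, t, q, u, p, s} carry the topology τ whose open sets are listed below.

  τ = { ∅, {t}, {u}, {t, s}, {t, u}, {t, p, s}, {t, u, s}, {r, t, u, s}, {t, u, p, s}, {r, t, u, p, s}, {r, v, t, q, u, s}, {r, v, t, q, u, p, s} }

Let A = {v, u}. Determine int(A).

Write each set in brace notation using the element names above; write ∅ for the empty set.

{u}

open subsets of A: ∅, {u}; so int(A) = {u}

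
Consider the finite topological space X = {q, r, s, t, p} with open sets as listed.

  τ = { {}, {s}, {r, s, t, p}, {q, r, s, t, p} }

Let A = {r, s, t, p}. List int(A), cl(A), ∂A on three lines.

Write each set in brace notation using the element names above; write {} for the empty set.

int(A) = {r, s, t, p}
cl(A)  = {q, r, s, t, p}
∂A     = {q}

open subsets of A: {}, {s}, {r, s, t, p}; so int(A) = {r, s, t, p}
closure: X∖int(X∖A) = X∖{} = {q, r, s, t, p}
∂A = {q, r, s, t, p} minus {r, s, t, p} = {q}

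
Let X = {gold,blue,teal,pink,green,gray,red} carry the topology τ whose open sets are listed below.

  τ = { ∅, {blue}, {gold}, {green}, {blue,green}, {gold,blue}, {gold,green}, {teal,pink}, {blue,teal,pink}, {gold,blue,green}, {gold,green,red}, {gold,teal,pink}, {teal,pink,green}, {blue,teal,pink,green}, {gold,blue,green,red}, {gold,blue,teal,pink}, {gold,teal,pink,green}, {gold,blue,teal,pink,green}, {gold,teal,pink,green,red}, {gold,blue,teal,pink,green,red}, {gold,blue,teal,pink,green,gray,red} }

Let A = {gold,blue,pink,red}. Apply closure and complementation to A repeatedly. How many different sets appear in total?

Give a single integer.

closure: X∖int(X∖A) = X∖{green} = {gold,blue,teal,pink,gray,red}
Let k=closure and c=complement:
  1. A     = {gold,blue,pink,red}
  2. kA    = {gold,blue,teal,pink,gray,red}
  3. cA    = {teal,green,gray}
  4. ckA   = {green}
  5. kcA   = {teal,pink,green,gray,red}
  6. kckA  = {green,gray,red}
  7. ckcA  = {gold,blue}
  8. ckckA = {gold,blue,teal,pink}
  9. kckcA = {gold,blue,gray,red}
  10. ckckcA = {teal,pink,green}
— saturated at 10

10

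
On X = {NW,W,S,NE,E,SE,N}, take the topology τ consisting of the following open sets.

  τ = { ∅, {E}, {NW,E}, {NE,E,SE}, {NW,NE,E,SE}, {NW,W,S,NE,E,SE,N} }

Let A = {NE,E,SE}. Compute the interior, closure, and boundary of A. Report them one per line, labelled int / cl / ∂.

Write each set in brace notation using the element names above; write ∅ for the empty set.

opens ⊆ A: ∅, {E}, {NE,E,SE}; union → int = {NE,E,SE}
complement {NW,W,S,N}; its interior ∅; cl(A) = X∖∅ = {NW,W,S,NE,E,SE,N}
boundary = {NW,W,S,NE,E,SE,N} ∖ {NE,E,SE} = {NW,W,S,N}

int(A) = {NE,E,SE}
cl(A)  = {NW,W,S,NE,E,SE,N}
∂A     = {NW,W,S,N}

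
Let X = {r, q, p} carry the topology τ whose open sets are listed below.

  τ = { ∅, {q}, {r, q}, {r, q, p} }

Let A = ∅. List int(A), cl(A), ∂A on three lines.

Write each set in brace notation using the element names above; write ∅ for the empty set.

opens ⊆ A: ∅; union → int = ∅
complement {r, q, p}; its interior {r, q, p}; cl(A) = X∖{r, q, p} = ∅
boundary = ∅ ∖ ∅ = ∅

int(A) = ∅
cl(A)  = ∅
∂A     = ∅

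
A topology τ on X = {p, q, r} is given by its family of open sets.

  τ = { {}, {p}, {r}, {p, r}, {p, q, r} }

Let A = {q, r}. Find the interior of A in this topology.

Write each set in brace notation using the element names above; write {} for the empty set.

opens ⊆ A: {}, {r}; union → int = {r}

{r}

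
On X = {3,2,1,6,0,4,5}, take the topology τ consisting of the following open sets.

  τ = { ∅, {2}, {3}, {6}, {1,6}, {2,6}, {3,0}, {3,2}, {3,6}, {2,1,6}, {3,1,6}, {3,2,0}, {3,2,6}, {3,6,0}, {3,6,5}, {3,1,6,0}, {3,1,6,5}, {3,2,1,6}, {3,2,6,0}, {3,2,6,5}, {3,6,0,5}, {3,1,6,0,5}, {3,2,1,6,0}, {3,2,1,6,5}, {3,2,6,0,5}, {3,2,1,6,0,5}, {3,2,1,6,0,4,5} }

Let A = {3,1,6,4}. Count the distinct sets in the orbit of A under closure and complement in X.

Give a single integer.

8

X∖A={2,0,5}, int(X∖A)={2}, hence cl(A)={3,1,6,0,4,5}
Orbit (k=closure, c=complement):
  1. A     = {3,1,6,4}
  2. kA    = {3,1,6,0,4,5}
  3. cA    = {2,0,5}
  4. ckA   = {2}
  5. kcA   = {2,0,4,5}
  6. kckA  = {2,4}
  7. ckcA  = {3,1,6}
  8. ckckA = {3,1,6,0,5}
(closed under both — stop)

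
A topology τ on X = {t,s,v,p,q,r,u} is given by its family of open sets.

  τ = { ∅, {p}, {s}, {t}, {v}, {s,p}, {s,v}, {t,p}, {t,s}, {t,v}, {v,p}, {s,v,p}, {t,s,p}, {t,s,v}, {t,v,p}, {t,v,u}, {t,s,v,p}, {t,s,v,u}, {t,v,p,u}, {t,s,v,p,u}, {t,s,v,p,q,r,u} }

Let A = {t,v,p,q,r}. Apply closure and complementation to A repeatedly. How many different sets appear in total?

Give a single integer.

X∖A={s,u}, int(X∖A)={s}, hence cl(A)={t,v,p,q,r,u}
Orbit (k=closure, c=complement):
  1. A     = {t,v,p,q,r}
  2. kA    = {t,v,p,q,r,u}
  3. cA    = {s,u}
  4. ckA   = {s}
  5. kcA   = {s,q,r,u}
  6. kckA  = {s,q,r}
  7. ckcA  = {t,v,p}
  8. ckckA = {t,v,p,u}
(closed under both — stop)

8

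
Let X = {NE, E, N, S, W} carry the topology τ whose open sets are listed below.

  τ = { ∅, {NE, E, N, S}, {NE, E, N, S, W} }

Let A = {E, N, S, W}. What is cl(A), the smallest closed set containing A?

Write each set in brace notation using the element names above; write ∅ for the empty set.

closure: X∖int(X∖A) = X∖∅ = {NE, E, N, S, W}

{NE, E, N, S, W}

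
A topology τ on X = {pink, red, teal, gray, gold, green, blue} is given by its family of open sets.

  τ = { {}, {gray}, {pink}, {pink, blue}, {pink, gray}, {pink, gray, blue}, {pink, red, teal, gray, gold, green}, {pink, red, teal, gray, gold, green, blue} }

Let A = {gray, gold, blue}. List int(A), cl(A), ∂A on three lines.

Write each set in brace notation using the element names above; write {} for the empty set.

int(A) = {gray}
cl(A)  = {red, teal, gray, gold, green, blue}
∂A     = {red, teal, gold, green, blue}

interior: largest open inside A is {gray} (from {}, {gray})
cl via duality: int({pink, red, teal, green}) = {pink}, so X∖{pink} = {red, teal, gray, gold, green, blue}
cl∖int = {red, teal, gold, green, blue}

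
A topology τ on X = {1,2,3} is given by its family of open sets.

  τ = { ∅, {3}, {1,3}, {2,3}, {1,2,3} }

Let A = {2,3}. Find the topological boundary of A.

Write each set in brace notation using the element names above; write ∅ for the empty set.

{1}

interior: largest open inside A is {2,3} (from ∅, {3}, {2,3})
cl via duality: int({1}) = ∅, so X∖∅ = {1,2,3}
cl∖int = {1}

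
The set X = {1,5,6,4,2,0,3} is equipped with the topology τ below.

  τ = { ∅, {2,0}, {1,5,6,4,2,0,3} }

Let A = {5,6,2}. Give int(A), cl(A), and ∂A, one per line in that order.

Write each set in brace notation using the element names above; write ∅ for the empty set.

open subsets of A: ∅; so int(A) = ∅
closure: X∖int(X∖A) = X∖∅ = {1,5,6,4,2,0,3}
∂A = {1,5,6,4,2,0,3} minus ∅ = {1,5,6,4,2,0,3}

int(A) = ∅
cl(A)  = {1,5,6,4,2,0,3}
∂A     = {1,5,6,4,2,0,3}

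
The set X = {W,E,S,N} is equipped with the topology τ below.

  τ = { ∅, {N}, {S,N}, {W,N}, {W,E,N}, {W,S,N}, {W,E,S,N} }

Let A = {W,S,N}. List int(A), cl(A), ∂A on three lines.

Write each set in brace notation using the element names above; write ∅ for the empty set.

int(A) = {W,S,N}
cl(A)  = {W,E,S,N}
∂A     = {E}

open subsets of A: ∅, {N}, {W,N}, {S,N}, {W,S,N}; so int(A) = {W,S,N}
closure: X∖int(X∖A) = X∖∅ = {W,E,S,N}
∂A = {W,E,S,N} minus {W,S,N} = {E}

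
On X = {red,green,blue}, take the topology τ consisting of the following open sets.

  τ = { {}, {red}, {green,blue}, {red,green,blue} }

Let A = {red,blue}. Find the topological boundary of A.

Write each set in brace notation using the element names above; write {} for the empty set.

{green,blue}

open subsets of A: {}, {red}; so int(A) = {red}
closure: X∖int(X∖A) = X∖{} = {red,green,blue}
∂A = {red,green,blue} minus {red} = {green,blue}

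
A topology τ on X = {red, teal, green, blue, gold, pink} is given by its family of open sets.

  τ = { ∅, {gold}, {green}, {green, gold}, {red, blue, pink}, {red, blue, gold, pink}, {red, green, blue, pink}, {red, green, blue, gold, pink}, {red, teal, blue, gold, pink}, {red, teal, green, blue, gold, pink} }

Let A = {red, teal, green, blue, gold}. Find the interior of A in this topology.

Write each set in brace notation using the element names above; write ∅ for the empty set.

interior: largest open inside A is {green, gold} (from ∅, {gold}, {green}, {green, gold})

{green, gold}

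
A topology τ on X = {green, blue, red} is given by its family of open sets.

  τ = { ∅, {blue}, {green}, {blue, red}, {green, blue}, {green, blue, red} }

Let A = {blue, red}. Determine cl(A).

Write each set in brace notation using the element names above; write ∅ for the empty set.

{blue, red}

X∖A={green}, int(X∖A)={green}, hence cl(A)={blue, red}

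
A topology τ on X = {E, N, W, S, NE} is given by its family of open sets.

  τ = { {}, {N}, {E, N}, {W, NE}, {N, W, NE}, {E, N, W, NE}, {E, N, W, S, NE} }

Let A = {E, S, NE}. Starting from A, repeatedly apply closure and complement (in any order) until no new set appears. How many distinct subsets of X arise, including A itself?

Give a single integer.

10

X∖A={N, W}, int(X∖A)={N}, hence cl(A)={E, W, S, NE}
Orbit (k=closure, c=complement):
  1. A     = {E, S, NE}
  2. kA    = {E, W, S, NE}
  3. cA    = {N, W}
  4. ckA   = {N}
  5. kcA   = {E, N, W, S, NE}
  6. kckA  = {E, N, S}
  7. ckcA  = {}
  8. ckckA = {W, NE}
  9. kckckA = {W, S, NE}
  10. ckckckA = {E, N}
(closed under both — stop)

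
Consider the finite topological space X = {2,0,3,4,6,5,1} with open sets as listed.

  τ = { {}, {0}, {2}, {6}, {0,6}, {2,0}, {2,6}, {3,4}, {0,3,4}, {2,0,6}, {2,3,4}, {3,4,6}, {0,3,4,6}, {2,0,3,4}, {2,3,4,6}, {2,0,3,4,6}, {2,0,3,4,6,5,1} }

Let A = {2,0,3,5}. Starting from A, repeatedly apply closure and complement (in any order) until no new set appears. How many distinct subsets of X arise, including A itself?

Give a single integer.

X∖A={4,6,1}, int(X∖A)={6}, hence cl(A)={2,0,3,4,5,1}
Orbit (k=closure, c=complement):
  1. A     = {2,0,3,5}
  2. kA    = {2,0,3,4,5,1}
  3. cA    = {4,6,1}
  4. ckA   = {6}
  5. kcA   = {3,4,6,5,1}
  6. kckA  = {6,5,1}
  7. ckcA  = {2,0}
  8. ckckA = {2,0,3,4}
  9. kckcA = {2,0,5,1}
  10. ckckcA = {3,4,6}
(closed under both — stop)

10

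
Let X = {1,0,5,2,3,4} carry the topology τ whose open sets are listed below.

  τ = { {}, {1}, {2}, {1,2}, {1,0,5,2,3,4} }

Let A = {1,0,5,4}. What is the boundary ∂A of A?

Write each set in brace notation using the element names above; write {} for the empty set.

{0,5,3,4}

interior: largest open inside A is {1} (from {}, {1})
cl via duality: int({2,3}) = {2}, so X∖{2} = {1,0,5,3,4}
cl∖int = {0,5,3,4}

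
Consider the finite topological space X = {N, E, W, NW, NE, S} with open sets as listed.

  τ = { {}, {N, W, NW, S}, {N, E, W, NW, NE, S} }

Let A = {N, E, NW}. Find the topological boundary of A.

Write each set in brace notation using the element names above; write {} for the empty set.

interior: largest open inside A is {} (from {})
cl via duality: int({W, NE, S}) = {}, so X∖{} = {N, E, W, NW, NE, S}
cl∖int = {N, E, W, NW, NE, S}

{N, E, W, NW, NE, S}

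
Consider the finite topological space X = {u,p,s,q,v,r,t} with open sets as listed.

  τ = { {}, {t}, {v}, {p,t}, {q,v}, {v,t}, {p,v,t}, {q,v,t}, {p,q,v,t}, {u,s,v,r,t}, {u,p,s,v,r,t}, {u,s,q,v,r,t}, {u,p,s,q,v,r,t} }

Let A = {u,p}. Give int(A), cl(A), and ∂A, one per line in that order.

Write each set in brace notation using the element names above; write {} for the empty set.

int(A) = {}
cl(A)  = {u,p,s,r}
∂A     = {u,p,s,r}

U open, U⊆A: {}. int(A) = ⋃ = {}
X∖A={s,q,v,r,t}, int(X∖A)={q,v,t}, hence cl(A)={u,p,s,r}
∂A: remove int from cl → {u,p,s,r}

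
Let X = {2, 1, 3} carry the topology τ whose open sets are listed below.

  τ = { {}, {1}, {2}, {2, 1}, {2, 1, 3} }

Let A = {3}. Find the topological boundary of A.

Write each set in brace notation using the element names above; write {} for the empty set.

{3}

interior: largest open inside A is {} (from {})
cl via duality: int({2, 1}) = {2, 1}, so X∖{2, 1} = {3}
cl∖int = {3}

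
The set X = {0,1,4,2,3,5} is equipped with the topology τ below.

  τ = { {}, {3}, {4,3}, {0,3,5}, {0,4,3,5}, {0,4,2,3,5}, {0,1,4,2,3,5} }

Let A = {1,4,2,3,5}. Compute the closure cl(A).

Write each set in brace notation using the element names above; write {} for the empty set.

cl via duality: int({0}) = {}, so X∖{} = {0,1,4,2,3,5}

{0,1,4,2,3,5}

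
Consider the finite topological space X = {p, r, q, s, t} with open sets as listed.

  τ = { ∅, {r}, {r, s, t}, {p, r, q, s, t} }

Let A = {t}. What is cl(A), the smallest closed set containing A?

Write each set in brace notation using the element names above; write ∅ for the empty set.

closure: X∖int(X∖A) = X∖{r} = {p, q, s, t}

{p, q, s, t}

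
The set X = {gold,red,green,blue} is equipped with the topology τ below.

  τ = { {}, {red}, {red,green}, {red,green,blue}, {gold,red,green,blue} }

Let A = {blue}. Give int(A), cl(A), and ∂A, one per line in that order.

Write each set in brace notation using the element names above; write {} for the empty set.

int(A) = {}
cl(A)  = {gold,blue}
∂A     = {gold,blue}

open subsets of A: {}; so int(A) = {}
closure: X∖int(X∖A) = X∖{red,green} = {gold,blue}
∂A = {gold,blue} minus {} = {gold,blue}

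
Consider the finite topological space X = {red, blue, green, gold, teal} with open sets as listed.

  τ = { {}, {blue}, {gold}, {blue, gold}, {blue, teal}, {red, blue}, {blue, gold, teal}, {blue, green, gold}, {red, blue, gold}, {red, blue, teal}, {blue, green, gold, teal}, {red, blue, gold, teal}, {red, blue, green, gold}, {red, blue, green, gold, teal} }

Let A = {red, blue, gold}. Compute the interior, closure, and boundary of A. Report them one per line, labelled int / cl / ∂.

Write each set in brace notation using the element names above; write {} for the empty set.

interior: largest open inside A is {red, blue, gold} (from {}, {gold}, {blue}, {blue, gold}, {red, blue}, {red, blue, gold})
cl via duality: int({green, teal}) = {}, so X∖{} = {red, blue, green, gold, teal}
cl∖int = {green, teal}

int(A) = {red, blue, gold}
cl(A)  = {red, blue, green, gold, teal}
∂A     = {green, teal}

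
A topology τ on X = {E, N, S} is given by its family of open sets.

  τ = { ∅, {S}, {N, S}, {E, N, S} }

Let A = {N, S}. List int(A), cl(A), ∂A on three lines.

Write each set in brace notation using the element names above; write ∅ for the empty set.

int(A) = {N, S}
cl(A)  = {E, N, S}
∂A     = {E}

open subsets of A: ∅, {S}, {N, S}; so int(A) = {N, S}
closure: X∖int(X∖A) = X∖∅ = {E, N, S}
∂A = {E, N, S} minus {N, S} = {E}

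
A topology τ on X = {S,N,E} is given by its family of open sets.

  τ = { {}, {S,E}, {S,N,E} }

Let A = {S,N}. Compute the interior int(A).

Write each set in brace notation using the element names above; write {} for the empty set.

opens ⊆ A: {}; union → int = {}

{}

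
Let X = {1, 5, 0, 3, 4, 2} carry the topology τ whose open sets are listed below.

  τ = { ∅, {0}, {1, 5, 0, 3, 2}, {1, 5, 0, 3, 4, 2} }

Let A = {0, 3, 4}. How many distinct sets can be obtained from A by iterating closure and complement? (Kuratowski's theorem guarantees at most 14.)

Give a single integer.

cl via duality: int({1, 5, 2}) = ∅, so X∖∅ = {1, 5, 0, 3, 4, 2}
Write k for closure, c for complement:
  1. A     = {0, 3, 4}
  2. kA    = {1, 5, 0, 3, 4, 2}
  3. cA    = {1, 5, 2}
  4. ckA   = ∅
  5. kcA   = {1, 5, 3, 4, 2}
  6. ckcA  = {0}
applying k or c yields no new set

6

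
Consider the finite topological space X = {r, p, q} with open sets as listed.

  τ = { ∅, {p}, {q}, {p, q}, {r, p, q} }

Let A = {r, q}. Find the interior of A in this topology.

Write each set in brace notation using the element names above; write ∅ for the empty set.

{q}

open subsets of A: ∅, {q}; so int(A) = {q}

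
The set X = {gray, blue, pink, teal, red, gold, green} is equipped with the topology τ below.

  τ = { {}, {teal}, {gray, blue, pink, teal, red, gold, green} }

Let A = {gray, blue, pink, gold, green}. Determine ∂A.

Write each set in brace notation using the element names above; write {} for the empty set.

opens ⊆ A: {}; union → int = {}
complement {teal, red}; its interior {teal}; cl(A) = X∖{teal} = {gray, blue, pink, red, gold, green}
boundary = {gray, blue, pink, red, gold, green} ∖ {} = {gray, blue, pink, red, gold, green}

{gray, blue, pink, red, gold, green}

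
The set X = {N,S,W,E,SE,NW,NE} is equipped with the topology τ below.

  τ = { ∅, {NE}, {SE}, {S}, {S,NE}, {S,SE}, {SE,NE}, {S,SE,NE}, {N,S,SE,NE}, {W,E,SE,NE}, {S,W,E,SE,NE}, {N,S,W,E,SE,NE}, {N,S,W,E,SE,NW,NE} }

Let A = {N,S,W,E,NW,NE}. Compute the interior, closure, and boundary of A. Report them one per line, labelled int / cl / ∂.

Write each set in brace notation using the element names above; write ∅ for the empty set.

U open, U⊆A: ∅, {S}, {NE}, {S,NE}. int(A) = ⋃ = {S,NE}
X∖A={SE}, int(X∖A)={SE}, hence cl(A)={N,S,W,E,NW,NE}
∂A: remove int from cl → {N,W,E,NW}

int(A) = {S,NE}
cl(A)  = {N,S,W,E,NW,NE}
∂A     = {N,W,E,NW}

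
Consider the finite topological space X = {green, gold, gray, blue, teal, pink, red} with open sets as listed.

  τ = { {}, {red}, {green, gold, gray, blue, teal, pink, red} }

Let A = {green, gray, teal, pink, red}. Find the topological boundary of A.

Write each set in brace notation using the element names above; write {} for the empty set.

{green, gold, gray, blue, teal, pink}

opens ⊆ A: {}, {red}; union → int = {red}
complement {gold, blue}; its interior {}; cl(A) = X∖{} = {green, gold, gray, blue, teal, pink, red}
boundary = {green, gold, gray, blue, teal, pink, red} ∖ {red} = {green, gold, gray, blue, teal, pink}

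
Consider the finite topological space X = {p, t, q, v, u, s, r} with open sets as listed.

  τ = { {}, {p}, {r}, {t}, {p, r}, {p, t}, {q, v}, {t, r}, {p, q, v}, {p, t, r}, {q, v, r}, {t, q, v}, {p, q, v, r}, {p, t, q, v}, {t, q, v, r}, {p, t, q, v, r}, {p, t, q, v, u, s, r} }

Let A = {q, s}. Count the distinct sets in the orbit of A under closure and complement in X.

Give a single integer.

8

complement {p, t, v, u, r}; its interior {p, t, r}; cl(A) = X∖{p, t, r} = {q, v, u, s}
With k = closure, c = complement:
  1. A     = {q, s}
  2. kA    = {q, v, u, s}
  3. cA    = {p, t, v, u, r}
  4. ckA   = {p, t, r}
  5. kcA   = {p, t, q, v, u, s, r}
  6. kckA  = {p, t, u, s, r}
  7. ckcA  = {}
  8. ckckA = {q, v}
k, c of each give nothing new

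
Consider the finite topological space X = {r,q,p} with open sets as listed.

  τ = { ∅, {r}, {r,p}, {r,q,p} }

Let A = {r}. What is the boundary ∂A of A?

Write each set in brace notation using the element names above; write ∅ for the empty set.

{q,p}

opens ⊆ A: ∅, {r}; union → int = {r}
complement {q,p}; its interior ∅; cl(A) = X∖∅ = {r,q,p}
boundary = {r,q,p} ∖ {r} = {q,p}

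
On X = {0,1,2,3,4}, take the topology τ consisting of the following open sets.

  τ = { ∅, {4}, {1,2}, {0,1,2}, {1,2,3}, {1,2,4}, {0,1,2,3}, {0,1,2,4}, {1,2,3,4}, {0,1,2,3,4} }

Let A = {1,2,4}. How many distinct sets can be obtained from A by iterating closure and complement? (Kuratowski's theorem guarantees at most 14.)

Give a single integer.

complement {0,3}; its interior ∅; cl(A) = X∖∅ = {0,1,2,3,4}
With k = closure, c = complement:
  1. A     = {1,2,4}
  2. kA    = {0,1,2,3,4}
  3. cA    = {0,3}
  4. ckA   = ∅
k, c of each give nothing new

4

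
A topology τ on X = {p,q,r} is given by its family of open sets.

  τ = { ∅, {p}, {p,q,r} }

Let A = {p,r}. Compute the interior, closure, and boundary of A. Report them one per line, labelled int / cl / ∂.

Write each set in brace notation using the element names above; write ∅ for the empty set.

interior: largest open inside A is {p} (from ∅, {p})
cl via duality: int({q}) = ∅, so X∖∅ = {p,q,r}
cl∖int = {q,r}

int(A) = {p}
cl(A)  = {p,q,r}
∂A     = {q,r}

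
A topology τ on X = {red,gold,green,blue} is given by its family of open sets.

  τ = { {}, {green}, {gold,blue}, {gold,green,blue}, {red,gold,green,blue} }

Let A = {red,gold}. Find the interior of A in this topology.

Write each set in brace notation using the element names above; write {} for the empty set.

{}

opens ⊆ A: {}; union → int = {}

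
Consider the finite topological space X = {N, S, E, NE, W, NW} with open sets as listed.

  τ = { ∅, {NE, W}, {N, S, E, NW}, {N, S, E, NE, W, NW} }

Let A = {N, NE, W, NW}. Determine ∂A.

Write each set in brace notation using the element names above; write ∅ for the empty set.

{N, S, E, NW}

U open, U⊆A: ∅, {NE, W}. int(A) = ⋃ = {NE, W}
X∖A={S, E}, int(X∖A)=∅, hence cl(A)={N, S, E, NE, W, NW}
∂A: remove int from cl → {N, S, E, NW}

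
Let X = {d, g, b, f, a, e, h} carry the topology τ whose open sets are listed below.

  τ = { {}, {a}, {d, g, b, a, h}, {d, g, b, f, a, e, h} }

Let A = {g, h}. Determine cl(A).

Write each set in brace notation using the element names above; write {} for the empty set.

complement {d, b, f, a, e}; its interior {a}; cl(A) = X∖{a} = {d, g, b, f, e, h}

{d, g, b, f, e, h}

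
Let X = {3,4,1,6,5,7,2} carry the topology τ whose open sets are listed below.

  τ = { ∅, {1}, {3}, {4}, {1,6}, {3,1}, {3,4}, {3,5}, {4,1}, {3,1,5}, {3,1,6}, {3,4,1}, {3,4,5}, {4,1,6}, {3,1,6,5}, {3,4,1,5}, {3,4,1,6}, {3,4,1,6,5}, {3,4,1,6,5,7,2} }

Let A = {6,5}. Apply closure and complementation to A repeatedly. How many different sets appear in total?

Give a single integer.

6

cl via duality: int({3,4,1,7,2}) = {3,4,1}, so X∖{3,4,1} = {6,5,7,2}
Write k for closure, c for complement:
  1. A     = {6,5}
  2. kA    = {6,5,7,2}
  3. cA    = {3,4,1,7,2}
  4. ckA   = {3,4,1}
  5. kcA   = {3,4,1,6,5,7,2}
  6. ckcA  = ∅
applying k or c yields no new set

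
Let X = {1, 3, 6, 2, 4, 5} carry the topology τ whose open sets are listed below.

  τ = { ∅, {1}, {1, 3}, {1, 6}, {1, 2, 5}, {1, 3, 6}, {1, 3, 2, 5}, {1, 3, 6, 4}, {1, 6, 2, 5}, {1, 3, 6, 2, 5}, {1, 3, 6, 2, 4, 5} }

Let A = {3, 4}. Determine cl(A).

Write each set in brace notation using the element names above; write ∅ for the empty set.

complement {1, 6, 2, 5}; its interior {1, 6, 2, 5}; cl(A) = X∖{1, 6, 2, 5} = {3, 4}

{3, 4}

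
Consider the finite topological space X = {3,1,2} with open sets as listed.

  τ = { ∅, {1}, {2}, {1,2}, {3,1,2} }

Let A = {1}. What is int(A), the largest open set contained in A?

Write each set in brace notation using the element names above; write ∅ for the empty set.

open subsets of A: ∅, {1}; so int(A) = {1}

{1}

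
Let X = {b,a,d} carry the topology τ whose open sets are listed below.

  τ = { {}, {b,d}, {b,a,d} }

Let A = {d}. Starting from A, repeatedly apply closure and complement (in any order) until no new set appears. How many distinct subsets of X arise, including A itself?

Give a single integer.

4

X∖A={b,a}, int(X∖A)={}, hence cl(A)={b,a,d}
Orbit (k=closure, c=complement):
  1. A     = {d}
  2. kA    = {b,a,d}
  3. cA    = {b,a}
  4. ckA   = {}
(closed under both — stop)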